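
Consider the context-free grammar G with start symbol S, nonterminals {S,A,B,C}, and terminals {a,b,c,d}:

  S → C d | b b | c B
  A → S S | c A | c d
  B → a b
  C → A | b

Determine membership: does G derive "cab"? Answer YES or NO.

Convert to CNF:
  S -> C T1 | T0 B | T3 T3
  A -> S S | T0 A | T0 T1
  B -> T2 T3
  C -> S S | T0 A | T0 T1 | b
  T0 -> c
  T1 -> d
  T2 -> a
  T3 -> b

Fill CYK table bottom-up:
  T[0,0] 'c' = {T0}  orig:{}
  T[1,1] 'a' = {T2}  orig:{}
  T[2,2] 'b' = {C,T3}  orig:{C}
  T[0,1] 'ca' = ∅
  T[1,2] 'ab' = {B}
  T[0,2] 'cab' = {S}

S ∈ T[0,2] ⇒ YES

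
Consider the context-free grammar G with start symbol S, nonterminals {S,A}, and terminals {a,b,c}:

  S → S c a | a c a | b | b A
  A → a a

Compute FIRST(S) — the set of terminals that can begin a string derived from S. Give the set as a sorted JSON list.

Compute FIRST by fixpoint:
round 1:
  A via A→a a: +{a}
  S via S→a c a: +{a}
  S via S→b: +{b}
  S: {a,b}  A: {a}
round 2: done
  S: {a,b}  A: {a}

FIRST(S) = ["a", "b"]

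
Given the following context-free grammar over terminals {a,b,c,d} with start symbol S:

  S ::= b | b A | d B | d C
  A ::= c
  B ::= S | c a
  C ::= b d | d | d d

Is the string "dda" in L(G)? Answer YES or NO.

Convert to CNF:
  S -> T0 A | T3 B | T3 C | b
  A -> c
  B -> T0 A | T1 T2 | T3 B | T3 C | b
  C -> T0 T3 | T3 T3 | d
  T0 -> b
  T1 -> c
  T2 -> a
  T3 -> d

Fill CYK table bottom-up:
  T[0,0] 'd' = {C,T3}  orig:{C}
  T[1,1] 'd' = {C,T3}  orig:{C}
  T[2,2] 'a' = {T2}  orig:{}
  T[0,1] 'dd' = {B,C,S}
  T[1,2] 'da' = ∅
  T[0,2] 'dda' = ∅

S ∉ T[0,2] ⇒ NO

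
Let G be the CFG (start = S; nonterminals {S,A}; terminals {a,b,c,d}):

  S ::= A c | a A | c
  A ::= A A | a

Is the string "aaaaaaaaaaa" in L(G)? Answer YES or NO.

Convert to CNF:
  S -> A T0 | T1 A | c
  A -> A A | a
  T0 -> c
  T1 -> a

CYK table (by increasing span):
  cell(0,0) a: {A,T1}  orig:{A}
  cell(1,1) a: {A,T1}  orig:{A}
  cell(2,2) a: {A,T1}  orig:{A}
  cell(3,3) a: {A,T1}  orig:{A}
  cell(4,4) a: {A,T1}  orig:{A}
  cell(5,5) a: {A,T1}  orig:{A}
  cell(6,6) a: {A,T1}  orig:{A}
  cell(7,7) a: {A,T1}  orig:{A}
  cell(8,8) a: {A,T1}  orig:{A}
  cell(9,9) a: {A,T1}  orig:{A}
  cell(10,10) a: {A,T1}  orig:{A}
  cell(0,1) aa: {A,S}
  cell(1,2) aa: {A,S}
  cell(2,3) aa: {A,S}
  cell(3,4) aa: {A,S}
  cell(4,5) aa: {A,S}
  cell(5,6) aa: {A,S}
  cell(6,7) aa: {A,S}
  cell(7,8) aa: {A,S}
  cell(8,9) aa: {A,S}
  cell(9,10) aa: {A,S}
  cell(0,2) aaa: {A,S}
  cell(1,3) aaa: {A,S}
  cell(2,4) aaa: {A,S}
  cell(3,5) aaa: {A,S}
  cell(4,6) aaa: {A,S}
  cell(5,7) aaa: {A,S}
  cell(6,8) aaa: {A,S}
  cell(7,9) aaa: {A,S}
  cell(8,10) aaa: {A,S}
  cell(0,3) aaaa: {A,S}
  cell(1,4) aaaa: {A,S}
  cell(2,5) aaaa: {A,S}
  cell(3,6) aaaa: {A,S}
  cell(4,7) aaaa: {A,S}
  cell(5,8) aaaa: {A,S}
  cell(6,9) aaaa: {A,S}
  cell(7,10) aaaa: {A,S}
  cell(0,4) aaaaa: {A,S}
  cell(1,5) aaaaa: {A,S}
  cell(2,6) aaaaa: {A,S}
  cell(3,7) aaaaa: {A,S}
  cell(4,8) aaaaa: {A,S}
  cell(5,9) aaaaa: {A,S}
  cell(6,10) aaaaa: {A,S}
  cell(0,5) aaaaaa: {A,S}
  cell(1,6) aaaaaa: {A,S}
  cell(2,7) aaaaaa: {A,S}
  cell(3,8) aaaaaa: {A,S}
  cell(4,9) aaaaaa: {A,S}
  cell(5,10) aaaaaa: {A,S}
  cell(0,6) aaaaaaa: {A,S}
  cell(1,7) aaaaaaa: {A,S}
  cell(2,8) aaaaaaa: {A,S}
  cell(3,9) aaaaaaa: {A,S}
  cell(4,10) aaaaaaa: {A,S}
  cell(0,7) aaaaaaaa: {A,S}
  cell(1,8) aaaaaaaa: {A,S}
  cell(2,9) aaaaaaaa: {A,S}
  cell(3,10) aaaaaaaa: {A,S}
  cell(0,8) aaaaaaaaa: {A,S}
  cell(1,9) aaaaaaaaa: {A,S}
  cell(2,10) aaaaaaaaa: {A,S}
  cell(0,9) aaaaaaaaaa: {A,S}
  cell(1,10) aaaaaaaaaa: {A,S}
  cell(0,10) aaaaaaaaaaa: {A,S}

S ∈ T[0,10] ⇒ YES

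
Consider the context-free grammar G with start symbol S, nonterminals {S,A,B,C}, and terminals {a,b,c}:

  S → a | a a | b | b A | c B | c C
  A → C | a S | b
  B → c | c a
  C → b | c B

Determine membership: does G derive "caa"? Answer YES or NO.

Convert to CNF:
  S -> T0 T0 | T1 B | T1 C | T2 A | a | b
  A -> T0 S | T1 B | b
  B -> T1 T0 | c
  C -> T1 B | b
  T0 -> a
  T1 -> c
  T2 -> b

Fill CYK table bottom-up:
  [0..0]={B,T1}  "c"  orig:{B}
  [1..1]={S,T0}  "a"  orig:{S}
  [2..2]={S,T0}  "a"  orig:{S}
  [0..1]={B}  "ca"
  [1..2]={A,S}  "aa"
  [0..2]=∅  "caa"

S ∉ T[0,2] ⇒ NO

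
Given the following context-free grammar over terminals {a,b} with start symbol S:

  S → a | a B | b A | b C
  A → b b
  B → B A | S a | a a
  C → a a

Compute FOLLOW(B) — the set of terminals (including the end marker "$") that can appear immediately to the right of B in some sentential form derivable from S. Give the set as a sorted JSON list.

Compute FIRST by fixpoint:
[1]
  A via A→b b: +{b}
  B via B→a a: +{a}
  C via C→a a: +{a}
  S via S→a: +{a}
  S via S→b A: +{b}
  FIRST[S]={a,b}  FIRST[A]={b}  FIRST[B]={a}  FIRST[C]={a}
[2]
  B via B→S a: +{b}
  FIRST[S]={a,b}  FIRST[A]={b}  FIRST[B]={a,b}  FIRST[C]={a}
[3] (stable)
  FIRST[S]={a,b}  FIRST[A]={b}  FIRST[B]={a,b}  FIRST[C]={a}

FOLLOW iteration:
initialize: $ ∈ FOLLOW(S)
[1]
  B→B A: FOLLOW(B) ⊇ FIRST(A) = {b}; new: +{b}
  B→B A: FOLLOW(A) ⊇ FOLLOW(B) ⊇ {b}; new: +{b}
  B→S a: FOLLOW(S) ⊇ FIRST(a) = {a}; new: +{a}
  S→a B: FOLLOW(B) ⊇ FOLLOW(S) ⊇ {$,a}; new: +{$,a}
  S→b A: FOLLOW(A) ⊇ FOLLOW(S) ⊇ {$,a}; new: +{$,a}
  S→b C: FOLLOW(C) ⊇ FOLLOW(S) ⊇ {$,a}; new: +{$,a}
  S: {$,a}  A: {$,a,b}  B: {$,a,b}  C: {$,a}
[2] (stable)
  S: {$,a}  A: {$,a,b}  B: {$,a,b}  C: {$,a}

FOLLOW(B) = ["$", "a", "b"]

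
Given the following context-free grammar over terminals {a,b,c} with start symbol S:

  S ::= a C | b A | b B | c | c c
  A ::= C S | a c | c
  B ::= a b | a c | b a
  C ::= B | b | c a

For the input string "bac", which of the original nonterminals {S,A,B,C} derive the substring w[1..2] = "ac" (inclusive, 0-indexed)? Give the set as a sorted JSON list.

Convert to CNF:
  S -> T0 C | T1 T1 | T2 A | T2 B | c
  A -> C S | T0 T1 | c
  B -> T0 T1 | T0 T2 | T2 T0
  C -> T0 T1 | T0 T2 | T1 T0 | T2 T0 | b
  T0 -> a
  T1 -> c
  T2 -> b

CYK table (by increasing span) — only the sub-triangle for w[1..2]:
  [1..1]={T0}  "a"  orig:{}
  [2..2]={A,S,T1}  "c"  orig:{A,S}
  [1..2]={A,B,C}  "ac"

Original NTs in T[1,2] deriving "ac": ["A", "B", "C"]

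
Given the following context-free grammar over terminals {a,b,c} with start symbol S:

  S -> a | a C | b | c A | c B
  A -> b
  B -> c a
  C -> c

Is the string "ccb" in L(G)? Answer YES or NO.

CNF form of G:
  S -> T0 A | T0 B | T1 C | a | b
  A -> b
  B -> T0 T1
  C -> c
  T0 -> c
  T1 -> a

CYK fill:
  [0..0]={C,T0}  "c"  orig:{C}
  [1..1]={C,T0}  "c"  orig:{C}
  [2..2]={A,S}  "b"
  [0..1]=∅  "cc"
  [1..2]={S}  "cb"
  [0..2]=∅  "ccb"

S ∉ T[0,2] ⇒ NO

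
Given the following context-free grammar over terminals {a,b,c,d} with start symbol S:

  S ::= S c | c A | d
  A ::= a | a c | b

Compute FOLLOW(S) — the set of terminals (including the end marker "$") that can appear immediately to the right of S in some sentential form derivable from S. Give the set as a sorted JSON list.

FIRST sets, iterate to fixpoint:
[1]
  A via A→a: +{a}
  A via A→b: +{b}
  S via S→c A: +{c}
  S via S→d: +{d}
  S: {c,d}  A: {a,b}
[2] (stable)
  S: {c,d}  A: {a,b}

FOLLOW iteration:
FOLLOW(S) := {$}
round 1:
  S→S c: FOLLOW(S) ⊇ FIRST(c) = {c}; new: +{c}
  S→c A: FOLLOW(A) ⊇ FOLLOW(S) ⊇ {$,c}; new: +{$,c}
  S: {$,c}  A: {$,c}
round 2: (stable)
  S: {$,c}  A: {$,c}

FOLLOW(S) = ["$", "c"]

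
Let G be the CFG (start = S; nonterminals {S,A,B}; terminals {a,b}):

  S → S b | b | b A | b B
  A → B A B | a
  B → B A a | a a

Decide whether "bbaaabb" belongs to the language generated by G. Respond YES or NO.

CNF form of G:
  S -> S T1 | T1 A | T1 B | b
  A -> B X2 | a
  B -> B X3 | T0 T0
  T0 -> a
  T1 -> b
  X2 -> A B
  X3 -> A T0

CYK table (by increasing span):
  T[0,0] 'b' = {S,T1}  orig:{S}
  T[1,1] 'b' = {S,T1}  orig:{S}
  T[2,2] 'a' = {A,T0}  orig:{A}
  T[3,3] 'a' = {A,T0}  orig:{A}
  T[4,4] 'a' = {A,T0}  orig:{A}
  T[5,5] 'b' = {S,T1}  orig:{S}
  T[6,6] 'b' = {S,T1}  orig:{S}
  T[0,1] 'bb' = {S}
  T[1,2] 'ba' = {S}
  T[2,3] 'aa' = {B,X3}  orig:{B}
  T[3,4] 'aa' = {B,X3}  orig:{B}
  T[4,5] 'ab' = ∅
  T[5,6] 'bb' = {S}
  T[0,2] 'bba' = ∅
  T[1,3] 'baa' = {S}
  T[2,4] 'aaa' = {X2}  orig:{}
  T[3,5] 'aab' = ∅
  T[4,6] 'abb' = ∅
  T[0,3] 'bbaa' = ∅
  T[1,4] 'baaa' = ∅
  T[2,5] 'aaab' = ∅
  T[3,6] 'aabb' = ∅
  T[0,4] 'bbaaa' = ∅
  T[1,5] 'baaab' = ∅
  T[2,6] 'aaabb' = ∅
  T[0,5] 'bbaaab' = ∅
  T[1,6] 'baaabb' = ∅
  T[0,6] 'bbaaabb' = ∅

S ∉ T[0,6] ⇒ NO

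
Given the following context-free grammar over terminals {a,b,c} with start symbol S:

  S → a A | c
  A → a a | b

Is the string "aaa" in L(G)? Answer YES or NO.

Convert to CNF:
  S -> T0 A | c
  A -> T0 T0 | b
  T0 -> a

CYK fill:
  [0..0]={T0}  "a"  orig:{}
  [1..1]={T0}  "a"  orig:{}
  [2..2]={T0}  "a"  orig:{}
  [0..1]={A}  "aa"
  [1..2]={A}  "aa"
  [0..2]={S}  "aaa"

S ∈ T[0,2] ⇒ YES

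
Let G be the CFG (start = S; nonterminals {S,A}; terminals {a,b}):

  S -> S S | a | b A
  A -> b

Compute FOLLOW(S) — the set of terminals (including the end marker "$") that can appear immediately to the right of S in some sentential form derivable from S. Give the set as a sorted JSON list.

FIRST sets, iterate to fixpoint:
[1]
  A via A→b: +{b}
  S via S→a: +{a}
  S via S→b A: +{b}
  FIRST[S]={a,b}  FIRST[A]={b}
[2] — fixpoint
  FIRST[S]={a,b}  FIRST[A]={b}

Compute FOLLOW by fixpoint:
initialize: $ ∈ FOLLOW(S)
iter 1:
  S→S S: FOLLOW(S) ⊇ FIRST(S) = {a,b}; new: +{a,b}
  S→b A: FOLLOW(A) ⊇ FOLLOW(S) ⊇ {$,a,b}; new: +{$,a,b}
  FOLLOW[S]={$,a,b}  FOLLOW[A]={$,a,b}
iter 2: (no change)
  FOLLOW[S]={$,a,b}  FOLLOW[A]={$,a,b}

FOLLOW(S) = ["$", "a", "b"]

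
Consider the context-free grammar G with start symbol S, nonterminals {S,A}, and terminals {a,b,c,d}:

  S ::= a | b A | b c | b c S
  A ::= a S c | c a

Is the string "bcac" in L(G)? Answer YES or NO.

CNF form of G:
  S -> T2 A | T2 T1 | T2 X4 | a
  A -> T0 X3 | T1 T0
  T0 -> a
  T1 -> c
  T2 -> b
  X3 -> S T1
  X4 -> T1 S

CYK fill:
  [0..0]={T2}  "b"  orig:{}
  [1..1]={T1}  "c"  orig:{}
  [2..2]={S,T0}  "a"  orig:{S}
  [3..3]={T1}  "c"  orig:{}
  [0..1]={S}  "bc"
  [1..2]={A,X4}  "ca"  orig:{A}
  [2..3]={X3}  "ac"  orig:{}
  [0..2]={S}  "bca"
  [1..3]=∅  "cac"
  [0..3]={X3}  "bcac"  orig:{}

S ∉ T[0,3] ⇒ NO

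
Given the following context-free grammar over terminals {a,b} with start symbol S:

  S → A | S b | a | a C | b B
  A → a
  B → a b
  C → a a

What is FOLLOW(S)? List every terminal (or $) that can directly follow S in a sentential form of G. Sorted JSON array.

Compute FIRST by fixpoint:
round 1:
  A via A→a: +{a}
  B via B→a b: +{a}
  C via C→a a: +{a}
  S via S→A: +{a}
  S via S→b B: +{b}
  FIRST[S]={a,b}  FIRST[A]={a}  FIRST[B]={a}  FIRST[C]={a}
round 2: done
  FIRST[S]={a,b}  FIRST[A]={a}  FIRST[B]={a}  FIRST[C]={a}

FOLLOW iteration:
seed FOLLOW(S) with $
round 1:
  S→A: FOLLOW(A) ⊇ FOLLOW(S) ⊇ {$}; new: +{$}
  S→S b: FOLLOW(S) ⊇ FIRST(b) = {b}; new: +{b}
  S→a C: FOLLOW(C) ⊇ FOLLOW(S) ⊇ {$,b}; new: +{$,b}
  S→b B: FOLLOW(B) ⊇ FOLLOW(S) ⊇ {$,b}; new: +{$,b}
  S: {$,b}  A: {$}  B: {$,b}  C: {$,b}
round 2:
  S→A: FOLLOW(A) ⊇ FOLLOW(S) ⊇ {$,b}; new: +{b}
  S: {$,b}  A: {$,b}  B: {$,b}  C: {$,b}
round 3: (no change)
  S: {$,b}  A: {$,b}  B: {$,b}  C: {$,b}

FOLLOW(S) = ["$", "b"]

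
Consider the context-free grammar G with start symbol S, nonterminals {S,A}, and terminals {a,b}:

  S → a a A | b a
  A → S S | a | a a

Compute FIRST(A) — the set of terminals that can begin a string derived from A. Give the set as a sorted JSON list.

FIRST sets, iterate to fixpoint:
[1]
  A via A→a: +{a}
  S via S→a a A: +{a}
  S via S→b a: +{b}
  FIRST(S)={a,b}  FIRST(A)={a}
[2]
  A via A→S S: +{b}
  FIRST(S)={a,b}  FIRST(A)={a,b}
[3] (no change)
  FIRST(S)={a,b}  FIRST(A)={a,b}

FIRST(A) = ["a", "b"]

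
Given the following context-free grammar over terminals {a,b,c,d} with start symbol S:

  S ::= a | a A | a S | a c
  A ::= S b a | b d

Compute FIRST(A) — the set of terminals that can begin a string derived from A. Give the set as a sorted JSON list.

Compute FIRST by fixpoint:
pass 1:
  A via A→b d: +{b}
  S via S→a: +{a}
  FIRST[S]={a}  FIRST[A]={b}
pass 2:
  A via A→S b a: +{a}
  FIRST[S]={a}  FIRST[A]={a,b}
pass 3: — fixpoint
  FIRST[S]={a}  FIRST[A]={a,b}

FIRST(A) = ["a", "b"]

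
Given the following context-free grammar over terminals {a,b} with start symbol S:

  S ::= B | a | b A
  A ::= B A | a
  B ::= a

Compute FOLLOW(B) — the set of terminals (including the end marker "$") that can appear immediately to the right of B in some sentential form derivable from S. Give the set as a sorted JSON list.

FIRST iteration:
iter 1:
  A via A→a: +{a}
  B via B→a: +{a}
  S via S→B: +{a}
  S via S→b A: +{b}
  FIRST[S]={a,b}  FIRST[A]={a}  FIRST[B]={a}
iter 2: (stable)
  FIRST[S]={a,b}  FIRST[A]={a}  FIRST[B]={a}

Compute FOLLOW by fixpoint:
initialize: $ ∈ FOLLOW(S)
pass 1:
  A→B A: FOLLOW(B) ⊇ FIRST(A) = {a}; new: +{a}
  S→B: FOLLOW(B) ⊇ FOLLOW(S) ⊇ {$}; new: +{$}
  S→b A: FOLLOW(A) ⊇ FOLLOW(S) ⊇ {$}; new: +{$}
  FOLLOW(S)={$}  FOLLOW(A)={$}  FOLLOW(B)={$,a}
pass 2: (stable)
  FOLLOW(S)={$}  FOLLOW(A)={$}  FOLLOW(B)={$,a}

FOLLOW(B) = ["$", "a"]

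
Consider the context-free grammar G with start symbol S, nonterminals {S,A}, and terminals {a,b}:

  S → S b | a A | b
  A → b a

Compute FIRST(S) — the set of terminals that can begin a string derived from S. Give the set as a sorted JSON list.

FIRST sets, iterate to fixpoint:
pass 1:
  A via A→b a: +{b}
  S via S→a A: +{a}
  S via S→b: +{b}
  S: {a,b}  A: {b}
pass 2: — fixpoint
  S: {a,b}  A: {b}

FIRST(S) = ["a", "b"]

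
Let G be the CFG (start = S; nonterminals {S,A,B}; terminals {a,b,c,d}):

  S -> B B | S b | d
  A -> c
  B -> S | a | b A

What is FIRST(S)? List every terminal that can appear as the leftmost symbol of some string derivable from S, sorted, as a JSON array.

FIRST iteration:
[1]
  A via A→c: +{c}
  B via B→a: +{a}
  B via B→b A: +{b}
  S via S→B B: +{a,b}
  S via S→d: +{d}
  FIRST[S]={a,b,d}  FIRST[A]={c}  FIRST[B]={a,b}
[2]
  B via B→S: +{d}
  FIRST[S]={a,b,d}  FIRST[A]={c}  FIRST[B]={a,b,d}
[3] — fixpoint
  FIRST[S]={a,b,d}  FIRST[A]={c}  FIRST[B]={a,b,d}

FIRST(S) = ["a", "b", "d"]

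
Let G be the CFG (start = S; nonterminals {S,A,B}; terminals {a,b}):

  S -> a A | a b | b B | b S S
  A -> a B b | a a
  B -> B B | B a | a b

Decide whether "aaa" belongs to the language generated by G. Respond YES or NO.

CNF form of G:
  S -> T0 A | T0 T1 | T1 B | T1 X3
  A -> T0 T0 | T0 X2
  B -> B B | B T0 | T0 T1
  T0 -> a
  T1 -> b
  X2 -> B T1
  X3 -> S S

Fill CYK table bottom-up:
  cell(0,0) a: {T0}  orig:{}
  cell(1,1) a: {T0}  orig:{}
  cell(2,2) a: {T0}  orig:{}
  cell(0,1) aa: {A}
  cell(1,2) aa: {A}
  cell(0,2) aaa: {S}

S ∈ T[0,2] ⇒ YES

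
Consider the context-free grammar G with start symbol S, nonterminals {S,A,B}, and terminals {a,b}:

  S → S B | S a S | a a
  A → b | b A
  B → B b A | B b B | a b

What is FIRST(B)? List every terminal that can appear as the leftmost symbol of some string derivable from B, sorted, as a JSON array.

Compute FIRST by fixpoint:
round 1:
  A via A→b: +{b}
  B via B→a b: +{a}
  S via S→a a: +{a}
  FIRST[S]={a}  FIRST[A]={b}  FIRST[B]={a}
round 2: (no change)
  FIRST[S]={a}  FIRST[A]={b}  FIRST[B]={a}

FIRST(B) = ["a"]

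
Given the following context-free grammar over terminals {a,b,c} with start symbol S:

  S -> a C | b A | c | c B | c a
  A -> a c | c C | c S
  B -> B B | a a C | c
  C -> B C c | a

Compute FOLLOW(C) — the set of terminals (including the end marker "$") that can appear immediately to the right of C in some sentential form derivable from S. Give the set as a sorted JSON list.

FIRST sets, iterate to fixpoint:
pass 1:
  A via A→a c: +{a}
  A via A→c C: +{c}
  B via B→a a C: +{a}
  B via B→c: +{c}
  C via C→B C c: +{a,c}
  S via S→a C: +{a}
  S via S→b A: +{b}
  S via S→c: +{c}
  FIRST[S]={a,b,c}  FIRST[A]={a,c}  FIRST[B]={a,c}  FIRST[C]={a,c}
pass 2: (stable)
  FIRST[S]={a,b,c}  FIRST[A]={a,c}  FIRST[B]={a,c}  FIRST[C]={a,c}

FOLLOW sets:
initialize: $ ∈ FOLLOW(S)
[1]
  B→B B: FOLLOW(B) ⊇ FIRST(B) = {a,c}; new: +{a,c}
  B→a a C: FOLLOW(C) ⊇ FOLLOW(B) ⊇ {a,c}; new: +{a,c}
  S→a C: FOLLOW(C) ⊇ FOLLOW(S) ⊇ {$}; new: +{$}
  S→b A: FOLLOW(A) ⊇ FOLLOW(S) ⊇ {$}; new: +{$}
  S→c B: FOLLOW(B) ⊇ FOLLOW(S) ⊇ {$}; new: +{$}
  S: {$}  A: {$}  B: {$,a,c}  C: {$,a,c}
[2] — fixpoint
  S: {$}  A: {$}  B: {$,a,c}  C: {$,a,c}

FOLLOW(C) = ["$", "a", "c"]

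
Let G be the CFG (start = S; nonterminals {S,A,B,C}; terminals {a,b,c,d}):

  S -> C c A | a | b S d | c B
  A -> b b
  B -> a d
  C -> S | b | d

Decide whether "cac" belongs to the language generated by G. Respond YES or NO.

CNF form of G:
  S -> C X6 | T0 X7 | T3 B | a
  A -> T0 T0
  B -> T1 T2
  C -> C X4 | T0 X5 | T3 B | a | b | d
  T0 -> b
  T1 -> a
  T2 -> d
  T3 -> c
  X4 -> T3 A
  X5 -> S T2
  X6 -> T3 A
  X7 -> S T2

CYK table (by increasing span):
  cell(0,0) c: {T3}  orig:{}
  cell(1,1) a: {C,S,T1}  orig:{C,S}
  cell(2,2) c: {T3}  orig:{}
  cell(0,1) ca: ∅
  cell(1,2) ac: ∅
  cell(0,2) cac: ∅

S ∉ T[0,2] ⇒ NO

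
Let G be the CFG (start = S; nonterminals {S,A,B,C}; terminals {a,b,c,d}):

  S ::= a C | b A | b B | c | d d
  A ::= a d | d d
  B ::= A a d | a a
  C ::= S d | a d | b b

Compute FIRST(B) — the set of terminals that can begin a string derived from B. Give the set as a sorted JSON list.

FIRST iteration:
pass 1:
  A via A→a d: +{a}
  A via A→d d: +{d}
  B via B→A a d: +{a,d}
  C via C→a d: +{a}
  C via C→b b: +{b}
  S via S→a C: +{a}
  S via S→b A: +{b}
  S via S→c: +{c}
  S via S→d d: +{d}
  FIRST[S]={a,b,c,d}  FIRST[A]={a,d}  FIRST[B]={a,d}  FIRST[C]={a,b}
pass 2:
  C via C→S d: +{c,d}
  FIRST[S]={a,b,c,d}  FIRST[A]={a,d}  FIRST[B]={a,d}  FIRST[C]={a,b,c,d}
pass 3: (no change)
  FIRST[S]={a,b,c,d}  FIRST[A]={a,d}  FIRST[B]={a,d}  FIRST[C]={a,b,c,d}

FIRST(B) = ["a", "d"]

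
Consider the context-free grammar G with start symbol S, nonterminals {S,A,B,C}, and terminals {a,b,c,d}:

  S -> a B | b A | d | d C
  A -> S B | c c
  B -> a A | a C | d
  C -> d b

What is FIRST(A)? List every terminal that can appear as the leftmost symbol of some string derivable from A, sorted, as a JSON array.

FIRST iteration:
round 1:
  A via A→c c: +{c}
  B via B→a A: +{a}
  B via B→d: +{d}
  C via C→d b: +{d}
  S via S→a B: +{a}
  S via S→b A: +{b}
  S via S→d: +{d}
  FIRST[S]={a,b,d}  FIRST[A]={c}  FIRST[B]={a,d}  FIRST[C]={d}
round 2:
  A via A→S B: +{a,b,d}
  FIRST[S]={a,b,d}  FIRST[A]={a,b,c,d}  FIRST[B]={a,d}  FIRST[C]={d}
round 3: — fixpoint
  FIRST[S]={a,b,d}  FIRST[A]={a,b,c,d}  FIRST[B]={a,d}  FIRST[C]={d}

FIRST(A) = ["a", "b", "c", "d"]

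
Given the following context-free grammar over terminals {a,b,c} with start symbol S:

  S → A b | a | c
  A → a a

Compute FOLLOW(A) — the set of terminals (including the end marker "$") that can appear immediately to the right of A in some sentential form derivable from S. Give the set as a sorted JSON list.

Compute FIRST by fixpoint:
round 1:
  A via A→a a: +{a}
  S via S→A b: +{a}
  S via S→c: +{c}
  FIRST[S]={a,c}  FIRST[A]={a}
round 2: (stable)
  FIRST[S]={a,c}  FIRST[A]={a}

FOLLOW sets:
initialize: $ ∈ FOLLOW(S)
round 1:
  S→A b: FOLLOW(A) ⊇ FIRST(b) = {b}; new: +{b}
  FOLLOW(S)={$}  FOLLOW(A)={b}
round 2: (stable)
  FOLLOW(S)={$}  FOLLOW(A)={b}

FOLLOW(A) = ["b"]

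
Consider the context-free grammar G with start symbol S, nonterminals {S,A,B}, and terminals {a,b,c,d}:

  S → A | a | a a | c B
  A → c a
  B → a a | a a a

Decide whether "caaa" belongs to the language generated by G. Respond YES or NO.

CNF form of G:
  S -> T0 B | T0 T1 | T1 T1 | a
  A -> T0 T1
  B -> T1 T1 | T1 X2
  T0 -> c
  T1 -> a
  X2 -> T1 T1

Fill CYK table bottom-up:
  cell(0,0) c: {T0}  orig:{}
  cell(1,1) a: {S,T1}  orig:{S}
  cell(2,2) a: {S,T1}  orig:{S}
  cell(3,3) a: {S,T1}  orig:{S}
  cell(0,1) ca: {A,S}
  cell(1,2) aa: {B,S,X2}  orig:{B,S}
  cell(2,3) aa: {B,S,X2}  orig:{B,S}
  cell(0,2) caa: {S}
  cell(1,3) aaa: {B}
  cell(0,3) caaa: {S}

S ∈ T[0,3] ⇒ YES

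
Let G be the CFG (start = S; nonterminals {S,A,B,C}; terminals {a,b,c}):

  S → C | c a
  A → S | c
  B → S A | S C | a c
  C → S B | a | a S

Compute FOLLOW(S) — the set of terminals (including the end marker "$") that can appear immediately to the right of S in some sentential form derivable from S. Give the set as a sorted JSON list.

FIRST iteration:
round 1:
  A via A→c: +{c}
  B via B→a c: +{a}
  C via C→a: +{a}
  S via S→C: +{a}
  S via S→c a: +{c}
  FIRST(S)={a,c}  FIRST(A)={c}  FIRST(B)={a}  FIRST(C)={a}
round 2:
  A via A→S: +{a}
  B via B→S A: +{c}
  C via C→S B: +{c}
  FIRST(S)={a,c}  FIRST(A)={a,c}  FIRST(B)={a,c}  FIRST(C)={a,c}
round 3: done
  FIRST(S)={a,c}  FIRST(A)={a,c}  FIRST(B)={a,c}  FIRST(C)={a,c}

Compute FOLLOW by fixpoint:
initialize: $ ∈ FOLLOW(S)
[1]
  B→S A: FOLLOW(S) ⊇ FIRST(A) = {a,c}; new: +{a,c}
  S→C: FOLLOW(C) ⊇ FOLLOW(S) ⊇ {$,a,c}; new: +{$,a,c}
  FOLLOW(S)={$,a,c}  FOLLOW(A)={}  FOLLOW(B)={}  FOLLOW(C)={$,a,c}
[2]
  C→S B: FOLLOW(B) ⊇ FOLLOW(C) ⊇ {$,a,c}; new: +{$,a,c}
  FOLLOW(S)={$,a,c}  FOLLOW(A)={}  FOLLOW(B)={$,a,c}  FOLLOW(C)={$,a,c}
[3]
  B→S A: FOLLOW(A) ⊇ FOLLOW(B) ⊇ {$,a,c}; new: +{$,a,c}
  FOLLOW(S)={$,a,c}  FOLLOW(A)={$,a,c}  FOLLOW(B)={$,a,c}  FOLLOW(C)={$,a,c}
[4] (no change)
  FOLLOW(S)={$,a,c}  FOLLOW(A)={$,a,c}  FOLLOW(B)={$,a,c}  FOLLOW(C)={$,a,c}

FOLLOW(S) = ["$", "a", "c"]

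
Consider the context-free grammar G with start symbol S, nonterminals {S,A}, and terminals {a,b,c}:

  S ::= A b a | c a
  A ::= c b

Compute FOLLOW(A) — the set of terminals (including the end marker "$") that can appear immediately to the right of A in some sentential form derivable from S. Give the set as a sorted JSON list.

FIRST sets, iterate to fixpoint:
iter 1:
  A via A→c b: +{c}
  S via S→A b a: +{c}
  FIRST[S]={c}  FIRST[A]={c}
iter 2: done
  FIRST[S]={c}  FIRST[A]={c}

FOLLOW iteration:
seed FOLLOW(S) with $
pass 1:
  S→A b a: FOLLOW(A) ⊇ FIRST(b) = {b}; new: +{b}
  FOLLOW[S]={$}  FOLLOW[A]={b}
pass 2: (stable)
  FOLLOW[S]={$}  FOLLOW[A]={b}

FOLLOW(A) = ["b"]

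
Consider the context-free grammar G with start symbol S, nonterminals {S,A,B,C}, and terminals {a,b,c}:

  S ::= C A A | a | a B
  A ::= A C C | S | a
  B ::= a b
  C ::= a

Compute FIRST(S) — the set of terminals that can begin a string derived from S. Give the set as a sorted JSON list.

FIRST sets, iterate to fixpoint:
[1]
  A via A→a: +{a}
  B via B→a b: +{a}
  C via C→a: +{a}
  S via S→C A A: +{a}
  FIRST(S)={a}  FIRST(A)={a}  FIRST(B)={a}  FIRST(C)={a}
[2] done
  FIRST(S)={a}  FIRST(A)={a}  FIRST(B)={a}  FIRST(C)={a}

FIRST(S) = ["a"]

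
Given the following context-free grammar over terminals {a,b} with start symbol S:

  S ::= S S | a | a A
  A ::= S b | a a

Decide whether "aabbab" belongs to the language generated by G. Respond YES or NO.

Convert to CNF:
  S -> S S | T1 A | a
  A -> S T0 | T1 T1
  T0 -> b
  T1 -> a

CYK table (by increasing span):
  T[0,0] 'a' = {S,T1}  orig:{S}
  T[1,1] 'a' = {S,T1}  orig:{S}
  T[2,2] 'b' = {T0}  orig:{}
  T[3,3] 'b' = {T0}  orig:{}
  T[4,4] 'a' = {S,T1}  orig:{S}
  T[5,5] 'b' = {T0}  orig:{}
  T[0,1] 'aa' = {A,S}
  T[1,2] 'ab' = {A}
  T[2,3] 'bb' = ∅
  T[3,4] 'ba' = ∅
  T[4,5] 'ab' = {A}
  T[0,2] 'aab' = {A,S}
  T[1,3] 'abb' = ∅
  T[2,4] 'bba' = ∅
  T[3,5] 'bab' = ∅
  T[0,3] 'aabb' = {A}
  T[1,4] 'abba' = ∅
  T[2,5] 'bbab' = ∅
  T[0,4] 'aabba' = ∅
  T[1,5] 'abbab' = ∅
  T[0,5] 'aabbab' = ∅

S ∉ T[0,5] ⇒ NO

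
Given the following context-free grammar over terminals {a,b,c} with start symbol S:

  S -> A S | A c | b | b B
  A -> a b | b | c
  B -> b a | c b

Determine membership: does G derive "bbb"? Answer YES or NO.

CNF form of G:
  S -> A S | A T2 | T1 B | b
  A -> T0 T1 | b | c
  B -> T1 T0 | T2 T1
  T0 -> a
  T1 -> b
  T2 -> c

Fill CYK table bottom-up:
  cell(0,0) b: {A,S,T1}  orig:{A,S}
  cell(1,1) b: {A,S,T1}  orig:{A,S}
  cell(2,2) b: {A,S,T1}  orig:{A,S}
  cell(0,1) bb: {S}
  cell(1,2) bb: {S}
  cell(0,2) bbb: {S}

S ∈ T[0,2] ⇒ YES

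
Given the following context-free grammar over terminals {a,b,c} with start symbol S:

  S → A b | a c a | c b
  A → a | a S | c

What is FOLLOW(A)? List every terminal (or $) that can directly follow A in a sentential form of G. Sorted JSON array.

FIRST sets, iterate to fixpoint:
pass 1:
  A via A→a: +{a}
  A via A→c: +{c}
  S via S→A b: +{a,c}
  S: {a,c}  A: {a,c}
pass 2: done
  S: {a,c}  A: {a,c}

FOLLOW sets:
initialize: $ ∈ FOLLOW(S)
iter 1:
  S→A b: FOLLOW(A) ⊇ FIRST(b) = {b}; new: +{b}
  FOLLOW[S]={$}  FOLLOW[A]={b}
iter 2:
  A→a S: FOLLOW(S) ⊇ FOLLOW(A) ⊇ {b}; new: +{b}
  FOLLOW[S]={$,b}  FOLLOW[A]={b}
iter 3: done
  FOLLOW[S]={$,b}  FOLLOW[A]={b}

FOLLOW(A) = ["b"]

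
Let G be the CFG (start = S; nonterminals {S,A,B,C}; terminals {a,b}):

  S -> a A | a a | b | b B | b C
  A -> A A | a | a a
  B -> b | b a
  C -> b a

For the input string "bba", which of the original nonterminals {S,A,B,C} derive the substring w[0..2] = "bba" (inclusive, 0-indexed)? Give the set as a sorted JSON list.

Convert to CNF:
  S -> T0 A | T0 T0 | T1 B | T1 C | b
  A -> A A | T0 T0 | a
  B -> T1 T0 | b
  C -> T1 T0
  T0 -> a
  T1 -> b

CYK fill, restricted to cells inside w[0..2]:
  [0..0]={B,S,T1}  "b"  orig:{B,S}
  [1..1]={B,S,T1}  "b"  orig:{B,S}
  [2..2]={A,T0}  "a"  orig:{A}
  [0..1]={S}  "bb"
  [1..2]={B,C}  "ba"
  [0..2]={S}  "bba"

Original NTs in T[0,2] deriving "bba": ["S"]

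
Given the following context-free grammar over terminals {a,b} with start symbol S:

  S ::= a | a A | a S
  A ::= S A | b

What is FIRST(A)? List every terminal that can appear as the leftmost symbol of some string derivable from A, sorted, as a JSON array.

Compute FIRST by fixpoint:
[1]
  A via A→b: +{b}
  S via S→a: +{a}
  FIRST(S)={a}  FIRST(A)={b}
[2]
  A via A→S A: +{a}
  FIRST(S)={a}  FIRST(A)={a,b}
[3] done
  FIRST(S)={a}  FIRST(A)={a,b}

FIRST(A) = ["a", "b"]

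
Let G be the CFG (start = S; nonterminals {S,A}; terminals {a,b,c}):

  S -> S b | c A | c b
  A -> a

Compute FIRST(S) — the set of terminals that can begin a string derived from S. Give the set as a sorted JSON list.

FIRST iteration:
iter 1:
  A via A→a: +{a}
  S via S→c A: +{c}
  S: {c}  A: {a}
iter 2: — fixpoint
  S: {c}  A: {a}

FIRST(S) = ["c"]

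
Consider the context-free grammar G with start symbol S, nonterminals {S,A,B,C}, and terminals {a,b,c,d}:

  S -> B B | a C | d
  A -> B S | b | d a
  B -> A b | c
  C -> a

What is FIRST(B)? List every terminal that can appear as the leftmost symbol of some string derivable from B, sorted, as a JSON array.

Compute FIRST by fixpoint:
iter 1:
  A via A→b: +{b}
  A via A→d a: +{d}
  B via B→A b: +{b,d}
  B via B→c: +{c}
  C via C→a: +{a}
  S via S→B B: +{b,c,d}
  S via S→a C: +{a}
  S: {a,b,c,d}  A: {b,d}  B: {b,c,d}  C: {a}
iter 2:
  A via A→B S: +{c}
  S: {a,b,c,d}  A: {b,c,d}  B: {b,c,d}  C: {a}
iter 3: — fixpoint
  S: {a,b,c,d}  A: {b,c,d}  B: {b,c,d}  C: {a}

FIRST(B) = ["b", "c", "d"]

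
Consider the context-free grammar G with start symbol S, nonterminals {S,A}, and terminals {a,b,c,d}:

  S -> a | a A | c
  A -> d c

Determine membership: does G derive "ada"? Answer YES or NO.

CNF form of G:
  S -> T2 A | a | c
  A -> T0 T1
  T0 -> d
  T1 -> c
  T2 -> a

CYK table (by increasing span):
  T[0,0] 'a' = {S,T2}  orig:{S}
  T[1,1] 'd' = {T0}  orig:{}
  T[2,2] 'a' = {S,T2}  orig:{S}
  T[0,1] 'ad' = ∅
  T[1,2] 'da' = ∅
  T[0,2] 'ada' = ∅

S ∉ T[0,2] ⇒ NO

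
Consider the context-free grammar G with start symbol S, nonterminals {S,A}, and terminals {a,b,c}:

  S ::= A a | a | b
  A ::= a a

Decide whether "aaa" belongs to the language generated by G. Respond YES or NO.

CNF form of G:
  S -> A T0 | a | b
  A -> T0 T0
  T0 -> a

Fill CYK table bottom-up:
  T[0,0] 'a' = {S,T0}  orig:{S}
  T[1,1] 'a' = {S,T0}  orig:{S}
  T[2,2] 'a' = {S,T0}  orig:{S}
  T[0,1] 'aa' = {A}
  T[1,2] 'aa' = {A}
  T[0,2] 'aaa' = {S}

S ∈ T[0,2] ⇒ YES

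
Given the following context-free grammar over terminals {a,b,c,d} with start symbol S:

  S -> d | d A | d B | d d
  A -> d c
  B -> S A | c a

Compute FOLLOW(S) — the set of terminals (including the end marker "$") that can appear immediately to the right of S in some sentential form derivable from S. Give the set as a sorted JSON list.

Compute FIRST by fixpoint:
[1]
  A via A→d c: +{d}
  B via B→c a: +{c}
  S via S→d: +{d}
  FIRST[S]={d}  FIRST[A]={d}  FIRST[B]={c}
[2]
  B via B→S A: +{d}
  FIRST[S]={d}  FIRST[A]={d}  FIRST[B]={c,d}
[3] — fixpoint
  FIRST[S]={d}  FIRST[A]={d}  FIRST[B]={c,d}

FOLLOW iteration:
initialize: $ ∈ FOLLOW(S)
round 1:
  B→S A: FOLLOW(S) ⊇ FIRST(A) = {d}; new: +{d}
  S→d A: FOLLOW(A) ⊇ FOLLOW(S) ⊇ {$,d}; new: +{$,d}
  S→d B: FOLLOW(B) ⊇ FOLLOW(S) ⊇ {$,d}; new: +{$,d}
  FOLLOW(S)={$,d}  FOLLOW(A)={$,d}  FOLLOW(B)={$,d}
round 2: (no change)
  FOLLOW(S)={$,d}  FOLLOW(A)={$,d}  FOLLOW(B)={$,d}

FOLLOW(S) = ["$", "d"]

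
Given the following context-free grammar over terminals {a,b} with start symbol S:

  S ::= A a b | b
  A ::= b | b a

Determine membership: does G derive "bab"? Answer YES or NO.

Convert to CNF:
  S -> A X2 | b
  A -> T0 T1 | b
  T0 -> b
  T1 -> a
  X2 -> T1 T0

Fill CYK table bottom-up:
  [0..0]={A,S,T0}  "b"  orig:{A,S}
  [1..1]={T1}  "a"  orig:{}
  [2..2]={A,S,T0}  "b"  orig:{A,S}
  [0..1]={A}  "ba"
  [1..2]={X2}  "ab"  orig:{}
  [0..2]={S}  "bab"

S ∈ T[0,2] ⇒ YES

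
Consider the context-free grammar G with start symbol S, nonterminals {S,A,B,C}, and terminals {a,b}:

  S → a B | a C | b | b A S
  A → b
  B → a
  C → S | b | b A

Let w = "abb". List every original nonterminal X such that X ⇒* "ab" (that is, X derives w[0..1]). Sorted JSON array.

Convert to CNF:
  S -> T0 B | T0 C | T1 X3 | b
  A -> b
  B -> a
  C -> T0 B | T0 C | T1 A | T1 X2 | b
  T0 -> a
  T1 -> b
  X2 -> A S
  X3 -> A S

CYK fill (cells [i..j] with 0 ≤ i ≤ j ≤ 1 only):
  T[0,0] 'a' = {B,T0}  orig:{B}
  T[1,1] 'b' = {A,C,S,T1}  orig:{A,C,S}
  T[0,1] 'ab' = {C,S}

Original NTs in T[0,1] deriving "ab": ["C", "S"]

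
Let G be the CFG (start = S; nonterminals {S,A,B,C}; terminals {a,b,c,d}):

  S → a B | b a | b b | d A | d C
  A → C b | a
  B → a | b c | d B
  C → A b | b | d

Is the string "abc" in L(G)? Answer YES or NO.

CNF form of G:
  S -> T0 T0 | T0 T3 | T2 A | T2 C | T3 B
  A -> C T0 | a
  B -> T0 T1 | T2 B | a
  C -> A T0 | b | d
  T0 -> b
  T1 -> c
  T2 -> d
  T3 -> a

CYK fill:
  T[0,0] 'a' = {A,B,T3}  orig:{A,B}
  T[1,1] 'b' = {C,T0}  orig:{C}
  T[2,2] 'c' = {T1}  orig:{}
  T[0,1] 'ab' = {C}
  T[1,2] 'bc' = {B}
  T[0,2] 'abc' = {S}

S ∈ T[0,2] ⇒ YES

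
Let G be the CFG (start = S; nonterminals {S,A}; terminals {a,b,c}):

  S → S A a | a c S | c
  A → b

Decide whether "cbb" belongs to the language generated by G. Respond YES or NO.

Convert to CNF:
  S -> S X2 | T0 X3 | c
  A -> b
  T0 -> a
  T1 -> c
  X2 -> A T0
  X3 -> T1 S

CYK table (by increasing span):
  T[0,0] 'c' = {S,T1}  orig:{S}
  T[1,1] 'b' = {A}
  T[2,2] 'b' = {A}
  T[0,1] 'cb' = ∅
  T[1,2] 'bb' = ∅
  T[0,2] 'cbb' = ∅

S ∉ T[0,2] ⇒ NO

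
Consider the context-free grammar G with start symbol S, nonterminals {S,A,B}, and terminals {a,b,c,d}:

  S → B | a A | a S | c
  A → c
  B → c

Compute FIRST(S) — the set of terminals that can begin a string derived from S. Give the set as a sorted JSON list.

Compute FIRST by fixpoint:
[1]
  A via A→c: +{c}
  B via B→c: +{c}
  S via S→B: +{c}
  S via S→a A: +{a}
  FIRST[S]={a,c}  FIRST[A]={c}  FIRST[B]={c}
[2] — fixpoint
  FIRST[S]={a,c}  FIRST[A]={c}  FIRST[B]={c}

FIRST(S) = ["a", "c"]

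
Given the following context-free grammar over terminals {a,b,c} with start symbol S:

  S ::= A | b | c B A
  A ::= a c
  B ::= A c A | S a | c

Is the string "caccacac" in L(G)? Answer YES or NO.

CNF form of G:
  S -> T0 T1 | T1 X3 | b
  A -> T0 T1
  B -> A X2 | S T0 | c
  T0 -> a
  T1 -> c
  X2 -> T1 A
  X3 -> B A

Fill CYK table bottom-up:
  T[0,0] 'c' = {B,T1}  orig:{B}
  T[1,1] 'a' = {T0}  orig:{}
  T[2,2] 'c' = {B,T1}  orig:{B}
  T[3,3] 'c' = {B,T1}  orig:{B}
  T[4,4] 'a' = {T0}  orig:{}
  T[5,5] 'c' = {B,T1}  orig:{B}
  T[6,6] 'a' = {T0}  orig:{}
  T[7,7] 'c' = {B,T1}  orig:{B}
  T[0,1] 'ca' = ∅
  T[1,2] 'ac' = {A,S}
  T[2,3] 'cc' = ∅
  T[3,4] 'ca' = ∅
  T[4,5] 'ac' = {A,S}
  T[5,6] 'ca' = ∅
  T[6,7] 'ac' = {A,S}
  T[0,2] 'cac' = {X2,X3}  orig:{}
  T[1,3] 'acc' = ∅
  T[2,4] 'cca' = ∅
  T[3,5] 'cac' = {X2,X3}  orig:{}
  T[4,6] 'aca' = {B}
  T[5,7] 'cac' = {X2,X3}  orig:{}
  T[0,3] 'cacc' = ∅
  T[1,4] 'acca' = ∅
  T[2,5] 'ccac' = {S}
  T[3,6] 'caca' = ∅
  T[4,7] 'acac' = ∅
  T[0,4] 'cacca' = ∅
  T[1,5] 'accac' = {B}
  T[2,6] 'ccaca' = {B}
  T[3,7] 'cacac' = ∅
  T[0,5] 'caccac' = ∅
  T[1,6] 'accaca' = ∅
  T[2,7] 'ccacac' = ∅
  T[0,6] 'caccaca' = ∅
  T[1,7] 'accacac' = {X3}  orig:{}
  T[0,7] 'caccacac' = {S}

S ∈ T[0,7] ⇒ YES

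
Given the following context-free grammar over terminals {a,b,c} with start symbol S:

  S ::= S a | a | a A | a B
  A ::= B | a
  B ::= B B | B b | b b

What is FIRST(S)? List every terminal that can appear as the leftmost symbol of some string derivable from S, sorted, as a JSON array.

Compute FIRST by fixpoint:
[1]
  A via A→a: +{a}
  B via B→b b: +{b}
  S via S→a: +{a}
  S: {a}  A: {a}  B: {b}
[2]
  A via A→B: +{b}
  S: {a}  A: {a,b}  B: {b}
[3] done
  S: {a}  A: {a,b}  B: {b}

FIRST(S) = ["a"]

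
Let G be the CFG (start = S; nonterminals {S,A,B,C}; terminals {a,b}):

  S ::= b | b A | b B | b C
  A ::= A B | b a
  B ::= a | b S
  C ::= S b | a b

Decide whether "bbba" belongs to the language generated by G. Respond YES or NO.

CNF form of G:
  S -> T0 A | T0 B | T0 C | b
  A -> A B | T0 T1
  B -> T0 S | a
  C -> S T0 | T1 T0
  T0 -> b
  T1 -> a

Fill CYK table bottom-up:
  [0..0]={S,T0}  "b"  orig:{S}
  [1..1]={S,T0}  "b"  orig:{S}
  [2..2]={S,T0}  "b"  orig:{S}
  [3..3]={B,T1}  "a"  orig:{B}
  [0..1]={B,C}  "bb"
  [1..2]={B,C}  "bb"
  [2..3]={A,S}  "ba"
  [0..2]={S}  "bbb"
  [1..3]={B,S}  "bba"
  [0..3]={B,S}  "bbba"

S ∈ T[0,3] ⇒ YES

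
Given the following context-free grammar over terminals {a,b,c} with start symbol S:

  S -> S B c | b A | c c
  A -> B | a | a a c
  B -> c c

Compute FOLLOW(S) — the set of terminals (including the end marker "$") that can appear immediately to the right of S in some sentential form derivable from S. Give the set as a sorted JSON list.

FIRST iteration:
round 1:
  A via A→a: +{a}
  B via B→c c: +{c}
  S via S→b A: +{b}
  S via S→c c: +{c}
  FIRST[S]={b,c}  FIRST[A]={a}  FIRST[B]={c}
round 2:
  A via A→B: +{c}
  FIRST[S]={b,c}  FIRST[A]={a,c}  FIRST[B]={c}
round 3: (no change)
  FIRST[S]={b,c}  FIRST[A]={a,c}  FIRST[B]={c}

Compute FOLLOW by fixpoint:
seed FOLLOW(S) with $
[1]
  S→S B c: FOLLOW(S) ⊇ FIRST(B) = {c}; new: +{c}
  S→S B c: FOLLOW(B) ⊇ FIRST(c) = {c}; new: +{c}
  S→b A: FOLLOW(A) ⊇ FOLLOW(S) ⊇ {$,c}; new: +{$,c}
  S: {$,c}  A: {$,c}  B: {c}
[2]
  A→B: FOLLOW(B) ⊇ FOLLOW(A) ⊇ {$,c}; new: +{$}
  S: {$,c}  A: {$,c}  B: {$,c}
[3] done
  S: {$,c}  A: {$,c}  B: {$,c}

FOLLOW(S) = ["$", "c"]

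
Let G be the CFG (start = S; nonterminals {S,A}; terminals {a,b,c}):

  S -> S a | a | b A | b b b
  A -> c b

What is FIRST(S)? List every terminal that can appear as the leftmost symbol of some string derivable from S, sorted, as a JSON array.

FIRST sets, iterate to fixpoint:
round 1:
  A via A→c b: +{c}
  S via S→a: +{a}
  S via S→b A: +{b}
  S: {a,b}  A: {c}
round 2: done
  S: {a,b}  A: {c}

FIRST(S) = ["a", "b"]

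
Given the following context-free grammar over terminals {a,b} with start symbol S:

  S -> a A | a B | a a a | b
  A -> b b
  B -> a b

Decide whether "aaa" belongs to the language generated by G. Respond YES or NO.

Convert to CNF:
  S -> T1 A | T1 B | T1 X2 | b
  A -> T0 T0
  B -> T1 T0
  T0 -> b
  T1 -> a
  X2 -> T1 T1

CYK fill:
  cell(0,0) a: {T1}  orig:{}
  cell(1,1) a: {T1}  orig:{}
  cell(2,2) a: {T1}  orig:{}
  cell(0,1) aa: {X2}  orig:{}
  cell(1,2) aa: {X2}  orig:{}
  cell(0,2) aaa: {S}

S ∈ T[0,2] ⇒ YES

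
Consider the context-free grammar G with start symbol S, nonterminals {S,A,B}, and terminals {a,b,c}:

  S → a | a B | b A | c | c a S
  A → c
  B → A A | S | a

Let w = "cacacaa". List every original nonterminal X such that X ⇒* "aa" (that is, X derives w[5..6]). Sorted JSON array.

CNF form of G:
  S -> T0 B | T1 A | T2 X4 | a | c
  A -> c
  B -> A A | T0 B | T1 A | T2 X3 | a | c
  T0 -> a
  T1 -> b
  T2 -> c
  X3 -> T0 S
  X4 -> T0 S

CYK fill — only the sub-triangle for w[5..6]:
  T[5,5] 'a' = {B,S,T0}  orig:{B,S}
  T[6,6] 'a' = {B,S,T0}  orig:{B,S}
  T[5,6] 'aa' = {B,S,X3,X4}  orig:{B,S}

Original NTs in T[5,6] deriving "aa": ["B", "S"]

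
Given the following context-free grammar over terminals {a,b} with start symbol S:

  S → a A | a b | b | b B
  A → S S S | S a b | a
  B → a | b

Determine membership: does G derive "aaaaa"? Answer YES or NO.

CNF form of G:
  S -> T0 A | T0 T1 | T1 B | b
  A -> S X2 | S X3 | a
  B -> a | b
  T0 -> a
  T1 -> b
  X2 -> S S
  X3 -> T0 T1

Fill CYK table bottom-up:
  T[0,0] 'a' = {A,B,T0}  orig:{A,B}
  T[1,1] 'a' = {A,B,T0}  orig:{A,B}
  T[2,2] 'a' = {A,B,T0}  orig:{A,B}
  T[3,3] 'a' = {A,B,T0}  orig:{A,B}
  T[4,4] 'a' = {A,B,T0}  orig:{A,B}
  T[0,1] 'aa' = {S}
  T[1,2] 'aa' = {S}
  T[2,3] 'aa' = {S}
  T[3,4] 'aa' = {S}
  T[0,2] 'aaa' = ∅
  T[1,3] 'aaa' = ∅
  T[2,4] 'aaa' = ∅
  T[0,3] 'aaaa' = {X2}  orig:{}
  T[1,4] 'aaaa' = {X2}  orig:{}
  T[0,4] 'aaaaa' = ∅

S ∉ T[0,4] ⇒ NO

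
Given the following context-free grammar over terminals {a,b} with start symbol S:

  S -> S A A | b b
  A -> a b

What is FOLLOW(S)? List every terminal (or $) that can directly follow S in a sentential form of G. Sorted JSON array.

Compute FIRST by fixpoint:
iter 1:
  A via A→a b: +{a}
  S via S→b b: +{b}
  S: {b}  A: {a}
iter 2: — fixpoint
  S: {b}  A: {a}

FOLLOW iteration:
FOLLOW(S) := {$}
iter 1:
  S→S A A: FOLLOW(S) ⊇ FIRST(A) = {a}; new: +{a}
  S→S A A: FOLLOW(A) ⊇ FIRST(A) = {a}; new: +{a}
  S→S A A: FOLLOW(A) ⊇ FOLLOW(S) ⊇ {$,a}; new: +{$}
  S: {$,a}  A: {$,a}
iter 2: (stable)
  S: {$,a}  A: {$,a}

FOLLOW(S) = ["$", "a"]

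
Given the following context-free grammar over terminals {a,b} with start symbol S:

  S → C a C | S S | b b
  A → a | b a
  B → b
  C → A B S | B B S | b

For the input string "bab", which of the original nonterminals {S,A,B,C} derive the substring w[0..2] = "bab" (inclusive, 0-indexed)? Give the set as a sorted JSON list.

CNF form of G:
  S -> C X4 | S S | T0 T0
  A -> T0 T1 | a
  B -> b
  C -> A X2 | B X3 | b
  T0 -> b
  T1 -> a
  X2 -> B S
  X3 -> B S
  X4 -> T1 C

CYK table (by increasing span) — only the sub-triangle for w[0..2]:
  [0..0]={B,C,T0}  "b"  orig:{B,C}
  [1..1]={A,T1}  "a"  orig:{A}
  [2..2]={B,C,T0}  "b"  orig:{B,C}
  [0..1]={A}  "ba"
  [1..2]={X4}  "ab"  orig:{}
  [0..2]={S}  "bab"

Original NTs in T[0,2] deriving "bab": ["S"]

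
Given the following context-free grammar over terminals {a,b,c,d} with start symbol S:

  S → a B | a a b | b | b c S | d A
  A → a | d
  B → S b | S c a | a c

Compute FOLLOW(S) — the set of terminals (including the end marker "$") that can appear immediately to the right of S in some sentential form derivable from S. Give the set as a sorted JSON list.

FIRST sets, iterate to fixpoint:
[1]
  A via A→a: +{a}
  A via A→d: +{d}
  B via B→a c: +{a}
  S via S→a B: +{a}
  S via S→b: +{b}
  S via S→d A: +{d}
  FIRST(S)={a,b,d}  FIRST(A)={a,d}  FIRST(B)={a}
[2]
  B via B→S b: +{b,d}
  FIRST(S)={a,b,d}  FIRST(A)={a,d}  FIRST(B)={a,b,d}
[3] (stable)
  FIRST(S)={a,b,d}  FIRST(A)={a,d}  FIRST(B)={a,b,d}

FOLLOW iteration:
seed FOLLOW(S) with $
iter 1:
  B→S b: FOLLOW(S) ⊇ FIRST(b) = {b}; new: +{b}
  B→S c a: FOLLOW(S) ⊇ FIRST(c) = {c}; new: +{c}
  S→a B: FOLLOW(B) ⊇ FOLLOW(S) ⊇ {$,b,c}; new: +{$,b,c}
  S→d A: FOLLOW(A) ⊇ FOLLOW(S) ⊇ {$,b,c}; new: +{$,b,c}
  S: {$,b,c}  A: {$,b,c}  B: {$,b,c}
iter 2: done
  S: {$,b,c}  A: {$,b,c}  B: {$,b,c}

FOLLOW(S) = ["$", "b", "c"]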